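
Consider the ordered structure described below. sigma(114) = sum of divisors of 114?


sigma(n) = sum of divisors.
Divisors of 114: [1, 2, 3, 6, 19, 38, 57, 114]
Sum = 240


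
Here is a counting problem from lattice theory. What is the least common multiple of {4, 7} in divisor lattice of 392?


In a divisor lattice, join = lcm (least common multiple).
Compute lcm iteratively: start with first element, then lcm(current, next).
Elements: [4, 7]
lcm(4,7) = 28
Final lcm = 28


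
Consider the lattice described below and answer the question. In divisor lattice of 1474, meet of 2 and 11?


In a divisor lattice, meet = gcd (greatest common divisor).
By Euclidean algorithm or factoring: gcd(2,11) = 1


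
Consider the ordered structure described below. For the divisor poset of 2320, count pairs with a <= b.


The order relation is {(a,b) : a <= b}, reflexive so it includes (a,a).
Examples: (1,1), (1,10), (1,116), (1,1160), (1,145), ...
Total ordered pairs: 135


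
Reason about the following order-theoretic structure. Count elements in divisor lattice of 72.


Divisors of 72: [1, 2, 3, 4, 6, 8, 9, 12, 18, 24, 36, 72]
Count: 12


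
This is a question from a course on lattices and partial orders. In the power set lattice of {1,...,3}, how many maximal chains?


A maximal chain goes from the minimum element to a maximal element via cover relations.
Counting all min-to-max paths in the cover graph.
Total maximal chains: 6


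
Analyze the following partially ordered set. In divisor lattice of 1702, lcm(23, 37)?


Join=lcm.
gcd(23,37)=1
lcm=851


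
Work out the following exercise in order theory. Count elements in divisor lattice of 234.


Divisors of 234: [1, 2, 3, 6, 9, 13, 18, 26, 39, 78, 117, 234]
Count: 12


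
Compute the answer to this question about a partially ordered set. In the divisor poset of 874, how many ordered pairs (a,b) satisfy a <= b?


The order relation is {(a,b) : a <= b}, reflexive so it includes (a,a).
Examples: (1,1), (1,19), (1,2), (1,23), (1,38), ...
Total ordered pairs: 27


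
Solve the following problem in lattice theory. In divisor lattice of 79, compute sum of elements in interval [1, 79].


Interval [1,79] in divisors of 79: [1, 79]
Sum = 80


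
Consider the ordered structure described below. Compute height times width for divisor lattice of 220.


Height = length of longest chain minus 1; width = size of largest antichain.
A maximum chain: 1 | 11 | 55 | 110 | 220  (height 4).
A maximum antichain: {4, 10, 22, 55}  (width 4).
Product = 4 * 4 = 16


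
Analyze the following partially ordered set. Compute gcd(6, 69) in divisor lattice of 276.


In a divisor lattice, meet = gcd (greatest common divisor).
By Euclidean algorithm or factoring: gcd(6,69) = 3


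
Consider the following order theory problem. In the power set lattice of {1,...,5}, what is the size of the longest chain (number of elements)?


A chain is a totally ordered subset; we count the number of elements in a maximum chain.
Compute, for each element x, the size of the longest chain ending at x:
  {}: 1
  {1}: 2
  {2}: 2
  {3}: 2
  {4}: 2
  {5}: 2
  ...
A maximum chain: {} < {1} < {1,2} < {1,2,3} < {1,2,3,4} < {1,2,3,4,5}
Number of elements in the longest chain: 6


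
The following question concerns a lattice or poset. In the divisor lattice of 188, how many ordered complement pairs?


Complement pair (a,b): a meet b = bottom, a join b = top.
Here: gcd(a,b)=1 and lcm(a,b)=188, i.e. a*b=188 with a,b coprime.
Pairs found: (1,188), (4,47), (47,4), (188,1)
Total ordered pairs: 4


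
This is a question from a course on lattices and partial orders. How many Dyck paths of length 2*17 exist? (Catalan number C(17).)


C(n) = C(2n, n) / (n+1).
C(34, 17) = 2333606220
C(17) = 2333606220 / 18 = 129644790


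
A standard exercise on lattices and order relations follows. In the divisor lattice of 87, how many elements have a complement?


An element a is complemented if some b has a meet b = bottom, a join b = top.
a is complemented iff gcd(a, n/a)=1, i.e. a is a unitary divisor of 87.
Complemented elements: 1, 3, 29, 87
Count: 4


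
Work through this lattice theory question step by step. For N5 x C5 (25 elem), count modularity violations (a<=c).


Modular law: if a <= c then a v (b ^ c) = (a v b) ^ c.
Check all triples (a,b,c) with a <= c among 25 elements.
  e.g. a=(a,0), b=(c,0), c=(b,0): lhs=(a,0) != rhs=(b,0)
  e.g. a=(a,0), b=(c,1), c=(b,0): lhs=(a,0) != rhs=(b,0)
Total violating triples: 75


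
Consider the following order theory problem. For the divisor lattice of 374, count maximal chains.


A maximal chain goes from the minimum element to a maximal element via cover relations.
Counting all min-to-max paths in the cover graph.
Total maximal chains: 6


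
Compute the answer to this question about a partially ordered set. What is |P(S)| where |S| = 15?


Power set = 2^n.
2^15 = 32768


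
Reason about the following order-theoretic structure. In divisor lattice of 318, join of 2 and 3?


In a divisor lattice, join = lcm (least common multiple).
gcd(2,3) = 1
lcm(2,3) = 2*3/gcd = 6/1 = 6


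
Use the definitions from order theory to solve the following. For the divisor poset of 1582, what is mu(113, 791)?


In a divisor lattice, mu(a,b) = mu(b/a) where mu is the classical Mobius function.
b/a = 791/113 = 7
Prime factorization of 7: primes [7]
7 is squarefree with 1 prime factor(s), so mu(7) = (-1)^1 = -1


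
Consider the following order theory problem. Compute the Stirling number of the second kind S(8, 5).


S(n,k) = k*S(n-1,k) + S(n-1,k-1).
S(7,5) = 140, S(7,4) = 350
S(8,5) = 5*140 + 350 = 700 + 350
S(8,5) = 1050


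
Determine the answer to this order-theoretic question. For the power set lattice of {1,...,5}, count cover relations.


A cover relation a -< b holds when a < b with no c strictly between.
Cover relations:
  {} -< {1}
  {} -< {2}
  {} -< {3}
  {} -< {4}
  {} -< {5}
  {1} -< {1,2}
  {1} -< {1,3}
  {1} -< {1,4}
  ...72 more
Total: 80


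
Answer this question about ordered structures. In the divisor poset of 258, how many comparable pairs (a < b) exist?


A comparable pair {a,b} has a < b or b < a in the order.
Count unordered pairs where one element is strictly below the other.
Examples: {1,2}, {1,3}, {1,6}, {1,43}, ...
Total comparable pairs: 19


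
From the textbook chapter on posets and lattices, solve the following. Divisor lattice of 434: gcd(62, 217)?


Meet=gcd.
gcd(62,217)=31


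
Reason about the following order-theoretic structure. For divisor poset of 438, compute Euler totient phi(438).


phi(n) = n * prod_{p|n} (1 - 1/p).
Prime divisors of 438: [2, 3, 73]
phi(438) = 438 * (1 - 1/2) * (1 - 1/3) * (1 - 1/73)
phi(438) = 144


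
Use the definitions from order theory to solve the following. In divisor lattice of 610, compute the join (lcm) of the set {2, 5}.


In a divisor lattice, join = lcm (least common multiple).
Compute lcm iteratively: start with first element, then lcm(current, next).
Elements: [2, 5]
lcm(2,5) = 10
Final lcm = 10


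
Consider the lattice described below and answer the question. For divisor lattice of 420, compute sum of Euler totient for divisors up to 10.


Divisors of 420 up to 10: [1, 2, 3, 4, 5, 6, 7, 10]
phi values: [1, 1, 2, 2, 4, 2, 6, 4]
Sum = 22


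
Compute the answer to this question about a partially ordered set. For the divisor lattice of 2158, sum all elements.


sigma(n) = sum of divisors.
Divisors of 2158: [1, 2, 13, 26, 83, 166, 1079, 2158]
Sum = 3528


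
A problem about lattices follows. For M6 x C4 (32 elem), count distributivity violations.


Distributive law: a ^ (b v c) = (a ^ b) v (a ^ c).
Check all 32^3 = 32768 ordered triples (a,b,c).
  e.g. a=(a1,0), b=(a2,0), c=(a3,0): lhs=(a1,0) != rhs=(0,0)
  e.g. a=(a1,0), b=(a2,0), c=(a3,1): lhs=(a1,0) != rhs=(0,0)
Total violating triples: 7680


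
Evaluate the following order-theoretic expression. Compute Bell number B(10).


B(n) = number of set partitions of an n-element set.
B(n) satisfies the recurrence: B(n+1) = sum_k C(n,k)*B(k).
B(10) = 115975


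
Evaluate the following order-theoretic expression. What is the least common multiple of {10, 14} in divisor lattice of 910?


In a divisor lattice, join = lcm (least common multiple).
Compute lcm iteratively: start with first element, then lcm(current, next).
Elements: [10, 14]
lcm(10,14) = 70
Final lcm = 70


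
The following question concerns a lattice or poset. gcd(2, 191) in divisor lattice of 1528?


Meet=gcd.
gcd(2,191)=1


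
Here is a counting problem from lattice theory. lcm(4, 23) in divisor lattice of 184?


Join=lcm.
gcd(4,23)=1
lcm=92


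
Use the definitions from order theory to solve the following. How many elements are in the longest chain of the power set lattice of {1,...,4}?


A chain is a totally ordered subset; we count the number of elements in a maximum chain.
Compute, for each element x, the size of the longest chain ending at x:
  {}: 1
  {1}: 2
  {2}: 2
  {3}: 2
  {4}: 2
  {1,2}: 3
  ...
A maximum chain: {} < {1} < {1,2} < {1,2,3} < {1,2,3,4}
Number of elements in the longest chain: 5


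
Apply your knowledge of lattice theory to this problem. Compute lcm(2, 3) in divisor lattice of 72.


In a divisor lattice, join = lcm (least common multiple).
gcd(2,3) = 1
lcm(2,3) = 2*3/gcd = 6/1 = 6


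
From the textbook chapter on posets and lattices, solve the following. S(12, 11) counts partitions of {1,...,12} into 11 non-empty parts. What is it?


S(n,k) = k*S(n-1,k) + S(n-1,k-1).
S(11,11) = 1, S(11,10) = 55
S(12,11) = 11*1 + 55 = 11 + 55
S(12,11) = 66


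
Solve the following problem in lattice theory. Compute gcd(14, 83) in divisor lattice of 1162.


In a divisor lattice, meet = gcd (greatest common divisor).
By Euclidean algorithm or factoring: gcd(14,83) = 1


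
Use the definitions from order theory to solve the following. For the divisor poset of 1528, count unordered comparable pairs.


A comparable pair {a,b} has a < b or b < a in the order.
Count unordered pairs where one element is strictly below the other.
Examples: {1,2}, {1,4}, {1,8}, {1,191}, ...
Total comparable pairs: 22


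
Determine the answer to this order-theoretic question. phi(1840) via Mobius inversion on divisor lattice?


phi(n) = n * prod_{p|n} (1 - 1/p).
Prime divisors of 1840: [2, 5, 23]
phi(1840) = 1840 * (1 - 1/2) * (1 - 1/5) * (1 - 1/23)
phi(1840) = 704


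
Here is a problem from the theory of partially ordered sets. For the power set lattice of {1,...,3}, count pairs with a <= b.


The order relation is {(a,b) : a <= b}, reflexive so it includes (a,a).
Examples: ({},{}), ({},{1,2}), ({},{1,2,3}), ({},{1,3}), ({},{1}), ...
Total ordered pairs: 27


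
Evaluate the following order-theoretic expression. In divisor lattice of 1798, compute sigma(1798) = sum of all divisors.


sigma(n) = sum of divisors.
Divisors of 1798: [1, 2, 29, 31, 58, 62, 899, 1798]
Sum = 2880


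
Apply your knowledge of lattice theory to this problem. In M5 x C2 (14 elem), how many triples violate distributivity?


Distributive law: a ^ (b v c) = (a ^ b) v (a ^ c).
Check all 14^3 = 2744 ordered triples (a,b,c).
  e.g. a=(a1,0), b=(a2,0), c=(a3,0): lhs=(a1,0) != rhs=(0,0)
  e.g. a=(a1,0), b=(a2,0), c=(a3,1): lhs=(a1,0) != rhs=(0,0)
Total violating triples: 480


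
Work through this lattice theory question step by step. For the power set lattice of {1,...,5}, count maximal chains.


A maximal chain goes from the minimum element to a maximal element via cover relations.
Counting all min-to-max paths in the cover graph.
Total maximal chains: 120


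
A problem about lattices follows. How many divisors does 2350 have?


Divisors of 2350: [1, 2, 5, 10, 25, 47, 50, 94, 235, 470, 1175, 2350]
Count: 12


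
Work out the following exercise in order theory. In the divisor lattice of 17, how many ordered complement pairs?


Complement pair (a,b): a meet b = bottom, a join b = top.
Here: gcd(a,b)=1 and lcm(a,b)=17, i.e. a*b=17 with a,b coprime.
Pairs found: (1,17), (17,1)
Total ordered pairs: 2


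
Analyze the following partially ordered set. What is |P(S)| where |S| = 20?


Power set = 2^n.
2^20 = 1048576


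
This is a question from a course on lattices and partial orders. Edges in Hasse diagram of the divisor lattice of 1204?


A cover relation a -< b holds when a < b with no c strictly between.
Cover relations:
  1 -< 2
  1 -< 7
  1 -< 43
  2 -< 4
  2 -< 14
  2 -< 86
  4 -< 28
  4 -< 172
  ...12 more
Total: 20


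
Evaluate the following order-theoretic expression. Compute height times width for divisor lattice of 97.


Height = length of longest chain minus 1; width = size of largest antichain.
A maximum chain: 1 | 97  (height 1).
A maximum antichain: {1}  (width 1).
Product = 1 * 1 = 1


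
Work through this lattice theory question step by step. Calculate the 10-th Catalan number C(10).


C(n) = C(2n, n) / (n+1).
C(20, 10) = 184756
C(10) = 184756 / 11 = 16796


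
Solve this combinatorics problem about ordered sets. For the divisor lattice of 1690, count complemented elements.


An element a is complemented if some b has a meet b = bottom, a join b = top.
a is complemented iff gcd(a, n/a)=1, i.e. a is a unitary divisor of 1690.
Complemented elements: 1, 2, 5, 10, 169, 338, ... (2 more)
Count: 8


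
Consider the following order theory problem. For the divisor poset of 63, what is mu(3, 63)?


In a divisor lattice, mu(a,b) = mu(b/a) where mu is the classical Mobius function.
b/a = 63/3 = 21
Prime factorization of 21: primes [3, 7]
21 is squarefree with 2 prime factor(s), so mu(21) = (-1)^2 = 1


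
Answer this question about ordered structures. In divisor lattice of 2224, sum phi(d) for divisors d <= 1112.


Divisors of 2224 up to 1112: [1, 2, 4, 8, 16, 139, 278, 556, 1112]
phi values: [1, 1, 2, 4, 8, 138, 138, 276, 552]
Sum = 1120


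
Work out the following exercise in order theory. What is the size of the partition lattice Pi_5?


B(n) = number of set partitions of an n-element set.
B(n) satisfies the recurrence: B(n+1) = sum_k C(n,k)*B(k).
B(5) = 52


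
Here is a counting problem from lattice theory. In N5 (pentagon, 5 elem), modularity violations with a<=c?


Modular law: if a <= c then a v (b ^ c) = (a v b) ^ c.
Check all triples (a,b,c) with a <= c among 5 elements.
  e.g. a=a, b=c, c=b: lhs=a != rhs=b
Total violating triples: 1


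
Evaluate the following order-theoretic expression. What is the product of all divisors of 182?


Divisors of 182: [1, 2, 7, 13, 14, 26, 91, 182]
Product = n^(d(n)/2) = 182^(8/2)
Product = 1097199376


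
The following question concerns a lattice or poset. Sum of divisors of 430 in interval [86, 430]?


Interval [86,430] in divisors of 430: [86, 430]
Sum = 516


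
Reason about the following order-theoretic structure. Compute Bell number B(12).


B(n) = number of set partitions of an n-element set.
B(n) satisfies the recurrence: B(n+1) = sum_k C(n,k)*B(k).
B(12) = 4213597


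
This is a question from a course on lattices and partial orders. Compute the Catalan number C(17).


C(n) = C(2n, n) / (n+1).
C(34, 17) = 2333606220
C(17) = 2333606220 / 18 = 129644790


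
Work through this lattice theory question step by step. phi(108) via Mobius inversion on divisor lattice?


phi(n) = n * prod_{p|n} (1 - 1/p).
Prime divisors of 108: [2, 3]
phi(108) = 108 * (1 - 1/2) * (1 - 1/3)
phi(108) = 36


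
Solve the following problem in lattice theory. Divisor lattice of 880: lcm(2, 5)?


Join=lcm.
gcd(2,5)=1
lcm=10


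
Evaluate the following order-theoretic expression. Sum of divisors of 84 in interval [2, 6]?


Interval [2,6] in divisors of 84: [2, 6]
Sum = 8


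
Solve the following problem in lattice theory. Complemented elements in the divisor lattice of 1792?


An element a is complemented if some b has a meet b = bottom, a join b = top.
a is complemented iff gcd(a, n/a)=1, i.e. a is a unitary divisor of 1792.
Complemented elements: 1, 7, 256, 1792
Count: 4


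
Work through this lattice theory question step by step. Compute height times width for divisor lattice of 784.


Height = length of longest chain minus 1; width = size of largest antichain.
A maximum chain: 1 | 7 | 49 | 98 | 196 | 392 | 784  (height 6).
A maximum antichain: {4, 14, 49}  (width 3).
Product = 6 * 3 = 18


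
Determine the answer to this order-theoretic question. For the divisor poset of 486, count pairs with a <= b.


The order relation is {(a,b) : a <= b}, reflexive so it includes (a,a).
Examples: (1,1), (1,162), (1,18), (1,2), (1,243), ...
Total ordered pairs: 63


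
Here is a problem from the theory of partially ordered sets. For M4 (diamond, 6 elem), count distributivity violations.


Distributive law: a ^ (b v c) = (a ^ b) v (a ^ c).
Check all 6^3 = 216 ordered triples (a,b,c).
  e.g. a=a1, b=a2, c=a3: lhs=a1 != rhs=0
  e.g. a=a1, b=a2, c=a4: lhs=a1 != rhs=0
Total violating triples: 24


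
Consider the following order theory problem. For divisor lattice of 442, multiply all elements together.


Divisors of 442: [1, 2, 13, 17, 26, 34, 221, 442]
Product = n^(d(n)/2) = 442^(8/2)
Product = 38167092496


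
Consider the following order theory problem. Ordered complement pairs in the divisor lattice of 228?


Complement pair (a,b): a meet b = bottom, a join b = top.
Here: gcd(a,b)=1 and lcm(a,b)=228, i.e. a*b=228 with a,b coprime.
Pairs found: (1,228), (3,76), (4,57), (12,19), ... (4 more)
Total ordered pairs: 8


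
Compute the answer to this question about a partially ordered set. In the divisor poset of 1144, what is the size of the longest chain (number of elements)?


A chain is a totally ordered subset; we count the number of elements in a maximum chain.
Compute, for each element x, the size of the longest chain ending at x:
  1: 1
  2: 2
  11: 2
  13: 2
  4: 3
  8: 4
  ...
A maximum chain: 1 < 2 < 4 < 8 < 88 < 1144
Number of elements in the longest chain: 6


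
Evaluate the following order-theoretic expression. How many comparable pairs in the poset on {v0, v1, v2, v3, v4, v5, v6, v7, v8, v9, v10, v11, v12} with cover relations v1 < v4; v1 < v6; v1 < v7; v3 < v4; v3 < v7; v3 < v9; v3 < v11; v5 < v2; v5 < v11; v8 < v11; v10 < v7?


A comparable pair {a,b} has a < b or b < a in the order.
Count unordered pairs where one element is strictly below the other.
Examples: {v1,v4}, {v1,v6}, {v1,v7}, {v2,v5}, ...
Total comparable pairs: 11


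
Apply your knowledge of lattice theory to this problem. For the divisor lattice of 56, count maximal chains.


A maximal chain goes from the minimum element to a maximal element via cover relations.
Counting all min-to-max paths in the cover graph.
Total maximal chains: 4


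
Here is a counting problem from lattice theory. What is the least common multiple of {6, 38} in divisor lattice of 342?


In a divisor lattice, join = lcm (least common multiple).
Compute lcm iteratively: start with first element, then lcm(current, next).
Elements: [6, 38]
lcm(6,38) = 114
Final lcm = 114


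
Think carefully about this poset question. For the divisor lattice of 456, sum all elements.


sigma(n) = sum of divisors.
Divisors of 456: [1, 2, 3, 4, 6, 8, 12, 19, 24, 38, 57, 76, 114, 152, 228, 456]
Sum = 1200


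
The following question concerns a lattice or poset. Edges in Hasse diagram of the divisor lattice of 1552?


A cover relation a -< b holds when a < b with no c strictly between.
Cover relations:
  1 -< 2
  1 -< 97
  2 -< 4
  2 -< 194
  4 -< 8
  4 -< 388
  8 -< 16
  8 -< 776
  ...5 more
Total: 13


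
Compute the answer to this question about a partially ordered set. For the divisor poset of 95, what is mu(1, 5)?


In a divisor lattice, mu(a,b) = mu(b/a) where mu is the classical Mobius function.
b/a = 5/1 = 5
Prime factorization of 5: primes [5]
5 is squarefree with 1 prime factor(s), so mu(5) = (-1)^1 = -1


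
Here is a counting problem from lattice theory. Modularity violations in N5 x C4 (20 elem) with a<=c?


Modular law: if a <= c then a v (b ^ c) = (a v b) ^ c.
Check all triples (a,b,c) with a <= c among 20 elements.
  e.g. a=(a,0), b=(c,0), c=(b,0): lhs=(a,0) != rhs=(b,0)
  e.g. a=(a,0), b=(c,1), c=(b,0): lhs=(a,0) != rhs=(b,0)
Total violating triples: 40


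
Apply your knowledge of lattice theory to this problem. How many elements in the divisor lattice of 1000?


Divisors of 1000: [1, 2, 4, 5, 8, 10, 20, 25, 40, 50, 100, 125, 200, 250, 500, 1000]
Count: 16


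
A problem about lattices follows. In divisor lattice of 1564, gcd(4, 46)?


Meet=gcd.
gcd(4,46)=2


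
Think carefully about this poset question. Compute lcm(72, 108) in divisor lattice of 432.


In a divisor lattice, join = lcm (least common multiple).
gcd(72,108) = 36
lcm(72,108) = 72*108/gcd = 7776/36 = 216


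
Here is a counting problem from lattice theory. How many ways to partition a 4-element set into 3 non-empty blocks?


S(n,k) = k*S(n-1,k) + S(n-1,k-1).
S(3,3) = 1, S(3,2) = 3
S(4,3) = 3*1 + 3 = 3 + 3
S(4,3) = 6


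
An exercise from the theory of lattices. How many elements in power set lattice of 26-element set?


Power set = 2^n.
2^26 = 67108864


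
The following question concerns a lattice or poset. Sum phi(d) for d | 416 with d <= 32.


Divisors of 416 up to 32: [1, 2, 4, 8, 13, 16, 26, 32]
phi values: [1, 1, 2, 4, 12, 8, 12, 16]
Sum = 56


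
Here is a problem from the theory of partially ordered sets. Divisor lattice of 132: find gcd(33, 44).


In a divisor lattice, meet = gcd (greatest common divisor).
By Euclidean algorithm or factoring: gcd(33,44) = 11


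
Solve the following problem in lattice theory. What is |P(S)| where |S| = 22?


Power set = 2^n.
2^22 = 4194304


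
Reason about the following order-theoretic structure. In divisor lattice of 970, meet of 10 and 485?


In a divisor lattice, meet = gcd (greatest common divisor).
By Euclidean algorithm or factoring: gcd(10,485) = 5


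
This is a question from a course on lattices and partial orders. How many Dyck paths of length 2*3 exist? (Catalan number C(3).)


C(n) = C(2n, n) / (n+1).
C(6, 3) = 20
C(3) = 20 / 4 = 5


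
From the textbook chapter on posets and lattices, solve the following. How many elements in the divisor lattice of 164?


Divisors of 164: [1, 2, 4, 41, 82, 164]
Count: 6


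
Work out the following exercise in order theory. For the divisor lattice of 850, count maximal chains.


A maximal chain goes from the minimum element to a maximal element via cover relations.
Counting all min-to-max paths in the cover graph.
Total maximal chains: 12


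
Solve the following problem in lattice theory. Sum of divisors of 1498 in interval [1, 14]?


Interval [1,14] in divisors of 1498: [1, 2, 7, 14]
Sum = 24


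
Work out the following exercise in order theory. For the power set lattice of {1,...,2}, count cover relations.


A cover relation a -< b holds when a < b with no c strictly between.
Cover relations:
  {} -< {1}
  {} -< {2}
  {1} -< {1,2}
  {2} -< {1,2}
Total: 4


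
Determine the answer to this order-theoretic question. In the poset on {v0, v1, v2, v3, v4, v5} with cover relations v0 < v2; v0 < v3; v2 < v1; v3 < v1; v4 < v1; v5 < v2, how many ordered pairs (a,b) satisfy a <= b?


The order relation is {(a,b) : a <= b}, reflexive so it includes (a,a).
Examples: (v0,v0), (v0,v1), (v0,v2), (v0,v3), (v1,v1), ...
Total ordered pairs: 14


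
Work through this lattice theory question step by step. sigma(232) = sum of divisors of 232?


sigma(n) = sum of divisors.
Divisors of 232: [1, 2, 4, 8, 29, 58, 116, 232]
Sum = 450


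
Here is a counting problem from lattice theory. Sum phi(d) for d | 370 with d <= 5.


Divisors of 370 up to 5: [1, 2, 5]
phi values: [1, 1, 4]
Sum = 6


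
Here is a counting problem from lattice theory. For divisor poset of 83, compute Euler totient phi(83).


phi(n) = n * prod_{p|n} (1 - 1/p).
Prime divisors of 83: [83]
phi(83) = 83 * (1 - 1/83)
phi(83) = 82


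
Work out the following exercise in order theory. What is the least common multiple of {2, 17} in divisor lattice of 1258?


In a divisor lattice, join = lcm (least common multiple).
Compute lcm iteratively: start with first element, then lcm(current, next).
Elements: [2, 17]
lcm(2,17) = 34
Final lcm = 34


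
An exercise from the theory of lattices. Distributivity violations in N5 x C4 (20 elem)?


Distributive law: a ^ (b v c) = (a ^ b) v (a ^ c).
Check all 20^3 = 8000 ordered triples (a,b,c).
  e.g. a=(b,0), b=(a,0), c=(c,0): lhs=(b,0) != rhs=(a,0)
  e.g. a=(b,0), b=(a,0), c=(c,1): lhs=(b,0) != rhs=(a,0)
Total violating triples: 128


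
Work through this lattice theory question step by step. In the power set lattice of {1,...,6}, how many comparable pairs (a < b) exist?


A comparable pair {a,b} has a < b or b < a in the order.
Count unordered pairs where one element is strictly below the other.
Examples: {{},{1}}, {{},{2}}, {{},{3}}, {{},{4}}, ...
Total comparable pairs: 665


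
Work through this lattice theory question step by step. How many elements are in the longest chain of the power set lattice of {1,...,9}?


A chain is a totally ordered subset; we count the number of elements in a maximum chain.
Compute, for each element x, the size of the longest chain ending at x:
  {}: 1
  {1}: 2
  {2}: 2
  {3}: 2
  {4}: 2
  {5}: 2
  ...
A maximum chain: {} < {1} < {1,2} < {1,2,3} < {1,2,3,4} < {1,2,3,4,5} < {1,2,3,4,5,6} < {1,2,3,4,5,6,7} < {1,2,3,4,5,6,7,8} < {1,2,3,4,5,6,7,8,9}
Number of elements in the longest chain: 10


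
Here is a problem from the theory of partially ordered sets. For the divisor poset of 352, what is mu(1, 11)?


In a divisor lattice, mu(a,b) = mu(b/a) where mu is the classical Mobius function.
b/a = 11/1 = 11
Prime factorization of 11: primes [11]
11 is squarefree with 1 prime factor(s), so mu(11) = (-1)^1 = -1


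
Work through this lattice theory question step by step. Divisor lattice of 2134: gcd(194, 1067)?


Meet=gcd.
gcd(194,1067)=97


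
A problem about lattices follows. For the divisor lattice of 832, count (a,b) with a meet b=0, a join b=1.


Complement pair (a,b): a meet b = bottom, a join b = top.
Here: gcd(a,b)=1 and lcm(a,b)=832, i.e. a*b=832 with a,b coprime.
Pairs found: (1,832), (13,64), (64,13), (832,1)
Total ordered pairs: 4


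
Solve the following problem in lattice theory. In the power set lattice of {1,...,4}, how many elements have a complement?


An element a is complemented if some b has a meet b = bottom, a join b = top.
every subset A has complement S\A, so all elements are complemented.
Complemented elements: {}, {1}, {2}, {3}, {4}, {1,2}, ... (10 more)
Count: 16


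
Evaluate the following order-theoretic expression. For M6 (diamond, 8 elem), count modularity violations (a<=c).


Modular law: if a <= c then a v (b ^ c) = (a v b) ^ c.
Check all triples (a,b,c) with a <= c among 8 elements.
This lattice is modular (diamonds M_m and their chain-products are modular).
Total violating triples: 0


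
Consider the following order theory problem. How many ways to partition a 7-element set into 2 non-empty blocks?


S(n,k) = k*S(n-1,k) + S(n-1,k-1).
S(6,2) = 31, S(6,1) = 1
S(7,2) = 2*31 + 1 = 62 + 1
S(7,2) = 63


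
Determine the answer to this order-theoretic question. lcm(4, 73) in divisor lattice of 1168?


Join=lcm.
gcd(4,73)=1
lcm=292


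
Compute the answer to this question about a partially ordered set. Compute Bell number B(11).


B(n) = number of set partitions of an n-element set.
B(n) satisfies the recurrence: B(n+1) = sum_k C(n,k)*B(k).
B(11) = 678570


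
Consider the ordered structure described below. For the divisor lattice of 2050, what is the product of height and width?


Height = length of longest chain minus 1; width = size of largest antichain.
A maximum chain: 1 | 41 | 205 | 1025 | 2050  (height 4).
A maximum antichain: {10, 25, 82, 205}  (width 4).
Product = 4 * 4 = 16


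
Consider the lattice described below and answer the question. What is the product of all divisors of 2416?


Divisors of 2416: [1, 2, 4, 8, 16, 151, 302, 604, 1208, 2416]
Product = n^(d(n)/2) = 2416^(10/2)
Product = 82316074157080576


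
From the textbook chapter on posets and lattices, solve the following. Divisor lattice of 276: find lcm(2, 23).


In a divisor lattice, join = lcm (least common multiple).
gcd(2,23) = 1
lcm(2,23) = 2*23/gcd = 46/1 = 46


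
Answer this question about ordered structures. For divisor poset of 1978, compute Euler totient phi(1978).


phi(n) = n * prod_{p|n} (1 - 1/p).
Prime divisors of 1978: [2, 23, 43]
phi(1978) = 1978 * (1 - 1/2) * (1 - 1/23) * (1 - 1/43)
phi(1978) = 924


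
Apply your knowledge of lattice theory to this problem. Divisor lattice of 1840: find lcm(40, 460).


In a divisor lattice, join = lcm (least common multiple).
gcd(40,460) = 20
lcm(40,460) = 40*460/gcd = 18400/20 = 920


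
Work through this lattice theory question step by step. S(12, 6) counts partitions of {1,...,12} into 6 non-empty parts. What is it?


S(n,k) = k*S(n-1,k) + S(n-1,k-1).
S(11,6) = 179487, S(11,5) = 246730
S(12,6) = 6*179487 + 246730 = 1076922 + 246730
S(12,6) = 1323652


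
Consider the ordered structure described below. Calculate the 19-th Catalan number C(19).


C(n) = C(2n, n) / (n+1).
C(38, 19) = 35345263800
C(19) = 35345263800 / 20 = 1767263190


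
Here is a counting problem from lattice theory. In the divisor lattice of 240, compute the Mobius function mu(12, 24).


In a divisor lattice, mu(a,b) = mu(b/a) where mu is the classical Mobius function.
b/a = 24/12 = 2
Prime factorization of 2: primes [2]
2 is squarefree with 1 prime factor(s), so mu(2) = (-1)^1 = -1


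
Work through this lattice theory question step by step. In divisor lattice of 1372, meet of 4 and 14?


In a divisor lattice, meet = gcd (greatest common divisor).
By Euclidean algorithm or factoring: gcd(4,14) = 2


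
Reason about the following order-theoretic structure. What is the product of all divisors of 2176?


Divisors of 2176: [1, 2, 4, 8, 16, 17, 32, 34, 64, 68, 128, 136, 272, 544, 1088, 2176]
Product = n^(d(n)/2) = 2176^(16/2)
Product = 502656297790633035773771776


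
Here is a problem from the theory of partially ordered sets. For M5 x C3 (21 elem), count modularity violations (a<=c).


Modular law: if a <= c then a v (b ^ c) = (a v b) ^ c.
Check all triples (a,b,c) with a <= c among 21 elements.
This lattice is modular (diamonds M_m and their chain-products are modular).
Total violating triples: 0


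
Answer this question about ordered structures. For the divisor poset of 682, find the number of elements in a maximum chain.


A chain is a totally ordered subset; we count the number of elements in a maximum chain.
Compute, for each element x, the size of the longest chain ending at x:
  1: 1
  2: 2
  11: 2
  31: 2
  22: 3
  62: 3
  ...
A maximum chain: 1 < 2 < 22 < 682
Number of elements in the longest chain: 4


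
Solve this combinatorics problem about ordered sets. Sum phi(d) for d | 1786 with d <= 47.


Divisors of 1786 up to 47: [1, 2, 19, 38, 47]
phi values: [1, 1, 18, 18, 46]
Sum = 84


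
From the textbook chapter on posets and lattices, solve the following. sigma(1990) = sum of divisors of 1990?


sigma(n) = sum of divisors.
Divisors of 1990: [1, 2, 5, 10, 199, 398, 995, 1990]
Sum = 3600


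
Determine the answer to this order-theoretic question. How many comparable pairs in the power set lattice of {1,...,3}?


A comparable pair {a,b} has a < b or b < a in the order.
Count unordered pairs where one element is strictly below the other.
Examples: {{},{1}}, {{},{2}}, {{},{3}}, {{},{1,2}}, ...
Total comparable pairs: 19


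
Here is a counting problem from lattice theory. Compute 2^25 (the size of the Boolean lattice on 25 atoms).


Power set = 2^n.
2^25 = 33554432


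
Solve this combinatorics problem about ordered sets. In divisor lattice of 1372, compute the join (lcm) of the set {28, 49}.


In a divisor lattice, join = lcm (least common multiple).
Compute lcm iteratively: start with first element, then lcm(current, next).
Elements: [28, 49]
lcm(28,49) = 196
Final lcm = 196


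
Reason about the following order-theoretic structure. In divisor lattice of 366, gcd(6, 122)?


Meet=gcd.
gcd(6,122)=2


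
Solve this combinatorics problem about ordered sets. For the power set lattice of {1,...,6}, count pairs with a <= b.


The order relation is {(a,b) : a <= b}, reflexive so it includes (a,a).
Examples: ({},{}), ({},{1,2}), ({},{1,2,3}), ({},{1,2,3,4}), ({},{1,2,3,4,5}), ...
Total ordered pairs: 729


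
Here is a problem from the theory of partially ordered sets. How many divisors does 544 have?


Divisors of 544: [1, 2, 4, 8, 16, 17, 32, 34, 68, 136, 272, 544]
Count: 12


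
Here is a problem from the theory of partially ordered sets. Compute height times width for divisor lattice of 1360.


Height = length of longest chain minus 1; width = size of largest antichain.
A maximum chain: 1 | 17 | 85 | 170 | 340 | 680 | 1360  (height 6).
A maximum antichain: {4, 10, 34, 85}  (width 4).
Product = 6 * 4 = 24


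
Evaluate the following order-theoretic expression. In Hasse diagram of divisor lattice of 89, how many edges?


A cover relation a -< b holds when a < b with no c strictly between.
Cover relations:
  1 -< 89
Total: 1


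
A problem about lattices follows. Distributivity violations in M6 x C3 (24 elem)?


Distributive law: a ^ (b v c) = (a ^ b) v (a ^ c).
Check all 24^3 = 13824 ordered triples (a,b,c).
  e.g. a=(a1,0), b=(a2,0), c=(a3,0): lhs=(a1,0) != rhs=(0,0)
  e.g. a=(a1,0), b=(a2,0), c=(a3,1): lhs=(a1,0) != rhs=(0,0)
Total violating triples: 3240


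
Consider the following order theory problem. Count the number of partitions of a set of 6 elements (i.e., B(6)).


B(n) = number of set partitions of an n-element set.
B(n) satisfies the recurrence: B(n+1) = sum_k C(n,k)*B(k).
B(6) = 203


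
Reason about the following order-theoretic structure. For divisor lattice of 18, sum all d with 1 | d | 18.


Interval [1,18] in divisors of 18: [1, 2, 3, 6, 9, 18]
Sum = 39


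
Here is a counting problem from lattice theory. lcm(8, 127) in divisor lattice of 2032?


Join=lcm.
gcd(8,127)=1
lcm=1016


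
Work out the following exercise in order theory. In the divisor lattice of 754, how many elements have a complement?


An element a is complemented if some b has a meet b = bottom, a join b = top.
a is complemented iff gcd(a, n/a)=1, i.e. a is a unitary divisor of 754.
Complemented elements: 1, 2, 13, 26, 29, 58, ... (2 more)
Count: 8


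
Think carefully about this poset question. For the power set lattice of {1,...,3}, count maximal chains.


A maximal chain goes from the minimum element to a maximal element via cover relations.
Counting all min-to-max paths in the cover graph.
Total maximal chains: 6


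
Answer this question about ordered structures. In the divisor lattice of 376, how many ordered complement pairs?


Complement pair (a,b): a meet b = bottom, a join b = top.
Here: gcd(a,b)=1 and lcm(a,b)=376, i.e. a*b=376 with a,b coprime.
Pairs found: (1,376), (8,47), (47,8), (376,1)
Total ordered pairs: 4


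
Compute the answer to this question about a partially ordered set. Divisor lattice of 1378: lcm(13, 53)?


Join=lcm.
gcd(13,53)=1
lcm=689


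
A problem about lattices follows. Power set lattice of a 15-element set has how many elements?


Power set = 2^n.
2^15 = 32768


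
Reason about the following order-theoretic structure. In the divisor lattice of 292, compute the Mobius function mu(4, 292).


In a divisor lattice, mu(a,b) = mu(b/a) where mu is the classical Mobius function.
b/a = 292/4 = 73
Prime factorization of 73: primes [73]
73 is squarefree with 1 prime factor(s), so mu(73) = (-1)^1 = -1


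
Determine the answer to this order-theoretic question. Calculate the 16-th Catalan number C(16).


C(n) = C(2n, n) / (n+1).
C(32, 16) = 601080390
C(16) = 601080390 / 17 = 35357670


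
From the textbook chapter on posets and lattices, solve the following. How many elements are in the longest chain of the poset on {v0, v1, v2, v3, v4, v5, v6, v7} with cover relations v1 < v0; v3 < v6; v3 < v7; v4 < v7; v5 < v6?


A chain is a totally ordered subset; we count the number of elements in a maximum chain.
Compute, for each element x, the size of the longest chain ending at x:
  v1: 1
  v2: 1
  v3: 1
  v4: 1
  v5: 1
  v0: 2
  ...
A maximum chain: v1 < v0
Number of elements in the longest chain: 2


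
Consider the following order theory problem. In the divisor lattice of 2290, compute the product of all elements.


Divisors of 2290: [1, 2, 5, 10, 229, 458, 1145, 2290]
Product = n^(d(n)/2) = 2290^(8/2)
Product = 27500584810000


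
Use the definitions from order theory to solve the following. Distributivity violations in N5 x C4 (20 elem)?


Distributive law: a ^ (b v c) = (a ^ b) v (a ^ c).
Check all 20^3 = 8000 ordered triples (a,b,c).
  e.g. a=(b,0), b=(a,0), c=(c,0): lhs=(b,0) != rhs=(a,0)
  e.g. a=(b,0), b=(a,0), c=(c,1): lhs=(b,0) != rhs=(a,0)
Total violating triples: 128


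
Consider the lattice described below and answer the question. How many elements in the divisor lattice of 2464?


Divisors of 2464: [1, 2, 4, 7, 8, 11, 14, 16, 22, 28, 32, 44, 56, 77, 88, 112, 154, 176, 224, 308, 352, 616, 1232, 2464]
Count: 24


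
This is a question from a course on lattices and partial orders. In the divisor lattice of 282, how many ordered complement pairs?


Complement pair (a,b): a meet b = bottom, a join b = top.
Here: gcd(a,b)=1 and lcm(a,b)=282, i.e. a*b=282 with a,b coprime.
Pairs found: (1,282), (2,141), (3,94), (6,47), ... (4 more)
Total ordered pairs: 8


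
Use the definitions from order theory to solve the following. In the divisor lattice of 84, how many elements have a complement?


An element a is complemented if some b has a meet b = bottom, a join b = top.
a is complemented iff gcd(a, n/a)=1, i.e. a is a unitary divisor of 84.
Complemented elements: 1, 3, 4, 7, 12, 21, ... (2 more)
Count: 8


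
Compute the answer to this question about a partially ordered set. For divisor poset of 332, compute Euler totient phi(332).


phi(n) = n * prod_{p|n} (1 - 1/p).
Prime divisors of 332: [2, 83]
phi(332) = 332 * (1 - 1/2) * (1 - 1/83)
phi(332) = 164


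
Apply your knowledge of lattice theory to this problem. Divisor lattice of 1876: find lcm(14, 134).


In a divisor lattice, join = lcm (least common multiple).
gcd(14,134) = 2
lcm(14,134) = 14*134/gcd = 1876/2 = 938


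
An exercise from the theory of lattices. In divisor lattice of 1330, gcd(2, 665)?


Meet=gcd.
gcd(2,665)=1


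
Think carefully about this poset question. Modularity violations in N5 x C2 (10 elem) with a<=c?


Modular law: if a <= c then a v (b ^ c) = (a v b) ^ c.
Check all triples (a,b,c) with a <= c among 10 elements.
  e.g. a=(a,0), b=(c,0), c=(b,0): lhs=(a,0) != rhs=(b,0)
  e.g. a=(a,0), b=(c,1), c=(b,0): lhs=(a,0) != rhs=(b,0)
Total violating triples: 6


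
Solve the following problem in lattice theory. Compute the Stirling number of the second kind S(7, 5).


S(n,k) = k*S(n-1,k) + S(n-1,k-1).
S(6,5) = 15, S(6,4) = 65
S(7,5) = 5*15 + 65 = 75 + 65
S(7,5) = 140


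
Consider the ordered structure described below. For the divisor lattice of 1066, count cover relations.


A cover relation a -< b holds when a < b with no c strictly between.
Cover relations:
  1 -< 2
  1 -< 13
  1 -< 41
  2 -< 26
  2 -< 82
  13 -< 26
  13 -< 533
  26 -< 1066
  ...4 more
Total: 12
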